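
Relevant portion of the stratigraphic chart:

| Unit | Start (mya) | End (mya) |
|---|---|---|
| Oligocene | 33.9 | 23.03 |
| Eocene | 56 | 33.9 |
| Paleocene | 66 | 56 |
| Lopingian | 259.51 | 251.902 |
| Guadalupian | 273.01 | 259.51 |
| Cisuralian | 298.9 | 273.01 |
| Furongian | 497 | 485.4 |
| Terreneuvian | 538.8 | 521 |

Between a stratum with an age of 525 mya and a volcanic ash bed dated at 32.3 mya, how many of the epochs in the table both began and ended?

6

525 Ma sits inside the Terreneuvian (538.8–521) and 32.3 Ma inside the Oligocene (33.9–23.03); neither of those is wholly between the two dates.
The listed epochs lying completely between them are Furongian, Cisuralian, Guadalupian, Lopingian, Paleocene, Eocene — 6 in all.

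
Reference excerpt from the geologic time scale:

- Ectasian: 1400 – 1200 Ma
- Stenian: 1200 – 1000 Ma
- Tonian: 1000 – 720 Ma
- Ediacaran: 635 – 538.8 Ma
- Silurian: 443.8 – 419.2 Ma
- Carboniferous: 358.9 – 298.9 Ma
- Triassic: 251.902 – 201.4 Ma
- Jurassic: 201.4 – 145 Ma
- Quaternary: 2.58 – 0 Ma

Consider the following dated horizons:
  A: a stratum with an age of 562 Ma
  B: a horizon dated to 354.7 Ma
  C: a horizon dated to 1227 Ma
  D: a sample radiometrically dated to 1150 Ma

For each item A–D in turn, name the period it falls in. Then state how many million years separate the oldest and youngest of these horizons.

A — Ediacaran; B — Carboniferous; C — Ectasian; D — Stenian; span 872.3 million years

Match each age against the start–end ranges in the excerpt: A = 562 Ma → Ediacaran (635–538.8); B = 354.7 Ma → Carboniferous (358.9–298.9); C = 1227 Ma → Ectasian (1400–1200); D = 1150 Ma → Stenian (1200–1000).
The largest age is 1227 Ma and the smallest is 354.7 Ma; their difference is 872.3 Myr.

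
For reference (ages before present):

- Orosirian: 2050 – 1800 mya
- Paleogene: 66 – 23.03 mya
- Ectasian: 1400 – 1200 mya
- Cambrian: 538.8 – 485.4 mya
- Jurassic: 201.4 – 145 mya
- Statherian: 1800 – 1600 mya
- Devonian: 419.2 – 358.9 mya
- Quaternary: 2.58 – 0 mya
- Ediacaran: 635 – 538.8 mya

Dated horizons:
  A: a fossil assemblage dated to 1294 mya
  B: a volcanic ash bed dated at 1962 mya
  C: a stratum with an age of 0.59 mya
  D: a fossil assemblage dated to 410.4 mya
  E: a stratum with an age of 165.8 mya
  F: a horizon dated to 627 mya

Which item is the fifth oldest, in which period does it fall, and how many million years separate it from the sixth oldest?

Larger Ma means older, so oldest first: B 1962 > A 1294 > F 627 > D 410.4 > E 165.8 > C 0.59.
Counting 5 along gives E (165.8 Ma); the excerpt puts that inside the Jurassic, 201.4–145 Ma.
Next in line is C (0.59 Ma), and 165.8 − 0.59 = 165.21 Myr.

E, in the Jurassic; 165.21 million years to C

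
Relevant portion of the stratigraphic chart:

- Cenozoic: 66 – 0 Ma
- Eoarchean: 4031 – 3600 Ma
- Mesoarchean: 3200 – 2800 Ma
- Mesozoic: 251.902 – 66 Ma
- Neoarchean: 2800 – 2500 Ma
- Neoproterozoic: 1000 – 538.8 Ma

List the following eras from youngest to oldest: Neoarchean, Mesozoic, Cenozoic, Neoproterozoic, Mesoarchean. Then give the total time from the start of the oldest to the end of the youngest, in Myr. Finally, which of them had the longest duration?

Cenozoic, Mesozoic, Neoproterozoic, Neoarchean, Mesoarchean; total span 3200 Myr; longest is Neoproterozoic

From the excerpt: Neoarchean 2800–2500; Mesozoic 251.902–66; Cenozoic 66–0; Neoproterozoic 1000–538.8; Mesoarchean 3200–2800 (Ma).
Larger Ma is earlier, so the oldest is Mesoarchean and the youngest is Cenozoic; youngest to oldest: Cenozoic, Mesozoic, Neoproterozoic, Neoarchean, Mesoarchean.
Oldest start 3200 minus youngest end 0 gives 3200 Myr overall.
Individual lengths (start − end): Neoproterozoic 461.2; Mesoarchean 400; Neoarchean 300; Cenozoic 66; Mesozoic 185.902. The largest is Neoproterozoic at 461.2 Myr.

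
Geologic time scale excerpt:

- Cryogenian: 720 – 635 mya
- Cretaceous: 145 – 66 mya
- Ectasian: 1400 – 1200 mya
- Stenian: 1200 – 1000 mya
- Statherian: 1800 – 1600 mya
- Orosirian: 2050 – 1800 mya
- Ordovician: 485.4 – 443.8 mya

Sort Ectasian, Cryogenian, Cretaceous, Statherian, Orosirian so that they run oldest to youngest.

Read off each span (Ma): Ectasian 1400–1200; Cryogenian 720–635; Cretaceous 145–66; Statherian 1800–1600; Orosirian 2050–1800.
Larger Ma is older, so oldest→youngest is Orosirian, Statherian, Ectasian, Cryogenian, Cretaceous.

Orosirian → Statherian → Ectasian → Cryogenian → Cretaceous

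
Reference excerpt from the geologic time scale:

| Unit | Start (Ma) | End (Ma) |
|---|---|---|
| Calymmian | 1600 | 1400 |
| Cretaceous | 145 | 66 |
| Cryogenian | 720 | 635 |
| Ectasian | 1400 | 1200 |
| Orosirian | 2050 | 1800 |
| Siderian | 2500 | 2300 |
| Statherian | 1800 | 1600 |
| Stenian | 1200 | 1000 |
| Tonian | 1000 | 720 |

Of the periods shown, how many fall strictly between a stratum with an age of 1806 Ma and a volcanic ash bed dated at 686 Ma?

5

1806 Ma sits inside the Orosirian (2050–1800) and 686 Ma inside the Cryogenian (720–635); neither of those is wholly between the two dates.
The listed periods lying completely between them are Statherian, Calymmian, Ectasian, Stenian, Tonian — 5 in all.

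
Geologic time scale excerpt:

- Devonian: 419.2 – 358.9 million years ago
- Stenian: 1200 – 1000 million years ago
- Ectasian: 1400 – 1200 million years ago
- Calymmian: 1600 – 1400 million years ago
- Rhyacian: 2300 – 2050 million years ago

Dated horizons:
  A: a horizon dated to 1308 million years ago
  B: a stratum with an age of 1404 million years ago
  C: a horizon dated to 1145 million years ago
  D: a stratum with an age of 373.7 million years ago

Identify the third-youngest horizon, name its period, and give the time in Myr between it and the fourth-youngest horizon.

A, in the Ectasian; 96 million years to B

Sorted youngest-first by Ma: D (373.7), C (1145), A (1308), B (1404).
The third youngest is A at 1308 Ma, which lies in 1400–1200 Ma: the Ectasian.
The fourth youngest is B at 1404 Ma; separation = |1308 − 1404| = 96 Myr.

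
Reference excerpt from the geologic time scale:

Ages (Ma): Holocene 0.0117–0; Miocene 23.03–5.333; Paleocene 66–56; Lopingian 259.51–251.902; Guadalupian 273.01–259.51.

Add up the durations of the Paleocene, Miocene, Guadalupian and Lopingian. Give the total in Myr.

48.805 million years

Each duration: Paleocene = 10; Miocene = 17.697; Guadalupian = 13.5; Lopingian = 7.608.
Sum: 10 + 17.697 + 13.5 + 7.608 = 48.805 Myr.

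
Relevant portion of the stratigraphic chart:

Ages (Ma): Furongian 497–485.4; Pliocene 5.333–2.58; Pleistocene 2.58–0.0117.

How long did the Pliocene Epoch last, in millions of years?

5.333 − 2.58 = 2.753 million years.

2.753 million years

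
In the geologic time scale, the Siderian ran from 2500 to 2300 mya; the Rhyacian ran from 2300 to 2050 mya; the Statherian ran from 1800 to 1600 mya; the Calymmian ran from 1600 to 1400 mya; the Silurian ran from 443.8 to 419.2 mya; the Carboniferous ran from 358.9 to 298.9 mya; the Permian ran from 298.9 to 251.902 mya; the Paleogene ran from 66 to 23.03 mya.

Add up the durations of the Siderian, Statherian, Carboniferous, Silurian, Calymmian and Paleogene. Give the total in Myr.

Duration is start − end for each: (2500 − 2300) + (1800 − 1600) + (358.9 − 298.9) + (443.8 − 419.2) + (1600 − 1400) + (66 − 23.03).
That is 200 + 200 + 60 + 24.6 + 200 + 42.97, which totals 727.57 million years.

727.57 million years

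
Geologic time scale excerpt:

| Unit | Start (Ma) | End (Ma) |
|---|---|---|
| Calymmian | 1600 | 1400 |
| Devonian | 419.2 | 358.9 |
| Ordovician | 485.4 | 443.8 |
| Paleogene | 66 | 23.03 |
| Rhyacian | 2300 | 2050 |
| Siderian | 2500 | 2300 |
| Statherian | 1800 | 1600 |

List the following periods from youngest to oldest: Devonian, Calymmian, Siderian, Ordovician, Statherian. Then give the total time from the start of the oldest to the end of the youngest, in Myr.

Start ages (Ma): Siderian 2500, Statherian 1800, Calymmian 1600, Ordovician 485.4, Devonian 419.2.
Ordered youngest to oldest: Devonian, Ordovician, Calymmian, Statherian, Siderian.
Span = 2500 − 358.9 = 2141.1 Myr.

Devonian, Ordovician, Calymmian, Statherian, Siderian; total span 2141.1 Myr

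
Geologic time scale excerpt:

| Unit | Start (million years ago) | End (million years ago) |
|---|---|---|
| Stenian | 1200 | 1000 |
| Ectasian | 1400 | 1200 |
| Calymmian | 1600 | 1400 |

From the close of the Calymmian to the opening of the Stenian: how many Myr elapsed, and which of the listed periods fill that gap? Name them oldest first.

The Calymmian closes at 1400 Ma and the Stenian opens at 1200 Ma, so the interval is 1400 − 1200 = 200 Myr.
A period fits inside if it starts at or after 1400 Ma and ends at or before 1200 Ma; oldest first that gives Ectasian.

200 million years; Ectasian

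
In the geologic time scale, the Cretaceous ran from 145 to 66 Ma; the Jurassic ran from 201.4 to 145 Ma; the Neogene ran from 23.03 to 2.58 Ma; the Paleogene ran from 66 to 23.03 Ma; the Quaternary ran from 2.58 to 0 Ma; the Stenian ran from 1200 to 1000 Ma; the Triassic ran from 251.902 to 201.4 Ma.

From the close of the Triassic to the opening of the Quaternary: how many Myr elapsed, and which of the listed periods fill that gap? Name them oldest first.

198.82 million years; Jurassic, Cretaceous, Paleogene, Neogene

The Triassic closes at 201.4 Ma and the Quaternary opens at 2.58 Ma, so the interval is 201.4 − 2.58 = 198.82 Myr.
A period fits inside if it starts at or after 201.4 Ma and ends at or before 2.58 Ma; oldest first that gives Jurassic, Cretaceous, Paleogene, Neogene.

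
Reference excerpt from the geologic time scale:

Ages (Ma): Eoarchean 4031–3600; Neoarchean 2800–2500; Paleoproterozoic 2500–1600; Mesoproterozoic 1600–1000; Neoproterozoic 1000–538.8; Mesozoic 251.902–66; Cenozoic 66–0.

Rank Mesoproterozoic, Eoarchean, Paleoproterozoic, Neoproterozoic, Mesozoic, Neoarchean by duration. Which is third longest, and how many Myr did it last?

Durations: Mesoproterozoic 600; Eoarchean 431; Paleoproterozoic 900; Neoproterozoic 461.2; Mesozoic 185.902; Neoarchean 300 Myr.
Sorted longest-first: Paleoproterozoic (900), Mesoproterozoic (600), Neoproterozoic (461.2), Eoarchean (431), Neoarchean (300), Mesozoic (185.902).
The third longest is Neoproterozoic at 461.2 Myr.

Neoproterozoic, 461.2 million years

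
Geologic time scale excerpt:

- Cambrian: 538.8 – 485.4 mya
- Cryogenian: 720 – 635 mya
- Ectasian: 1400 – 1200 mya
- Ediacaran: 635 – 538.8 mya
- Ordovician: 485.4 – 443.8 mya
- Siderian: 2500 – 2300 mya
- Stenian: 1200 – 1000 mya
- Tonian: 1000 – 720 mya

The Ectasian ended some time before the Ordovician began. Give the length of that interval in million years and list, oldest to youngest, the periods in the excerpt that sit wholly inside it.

714.6 million years; Stenian, Tonian, Cryogenian, Ediacaran, Cambrian

The Ectasian closes at 1200 Ma and the Ordovician opens at 485.4 Ma, so the interval is 1200 − 485.4 = 714.6 Myr.
A period fits inside if it starts at or after 1200 Ma and ends at or before 485.4 Ma; oldest first that gives Stenian, Tonian, Cryogenian, Ediacaran, Cambrian.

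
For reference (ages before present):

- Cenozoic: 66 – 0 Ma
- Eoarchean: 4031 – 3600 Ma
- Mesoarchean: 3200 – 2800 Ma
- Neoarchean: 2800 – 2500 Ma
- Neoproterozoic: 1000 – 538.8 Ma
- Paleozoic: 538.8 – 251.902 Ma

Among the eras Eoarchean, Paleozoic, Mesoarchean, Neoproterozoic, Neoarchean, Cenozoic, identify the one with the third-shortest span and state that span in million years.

Start − end for each: Eoarchean 4031 − 3600 = 431; Paleozoic 538.8 − 251.902 = 286.898; Mesoarchean 3200 − 2800 = 400; Neoproterozoic 1000 − 538.8 = 461.2; Neoarchean 2800 − 2500 = 300; Cenozoic 66 − 0 = 66.
Ranking these from shortest: Cenozoic < Paleozoic < Neoarchean < Mesoarchean < Eoarchean < Neoproterozoic.
Position 3 in that ranking is Neoarchean, which lasted 300 Myr.

Neoarchean, 300 million years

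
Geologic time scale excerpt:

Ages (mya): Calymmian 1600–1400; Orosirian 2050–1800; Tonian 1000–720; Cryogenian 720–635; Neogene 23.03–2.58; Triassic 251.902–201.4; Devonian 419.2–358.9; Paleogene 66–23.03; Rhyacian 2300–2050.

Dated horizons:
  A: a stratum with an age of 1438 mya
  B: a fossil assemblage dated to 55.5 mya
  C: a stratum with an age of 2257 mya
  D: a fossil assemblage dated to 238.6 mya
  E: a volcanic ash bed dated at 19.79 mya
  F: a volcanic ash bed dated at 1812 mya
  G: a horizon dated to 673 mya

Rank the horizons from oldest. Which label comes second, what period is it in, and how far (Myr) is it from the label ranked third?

F, in the Orosirian; 374 million years to A

Sorted oldest-first by Ma: C (2257), F (1812), A (1438), G (673), D (238.6), B (55.5), E (19.79).
The second oldest is F at 1812 Ma, which lies in 2050–1800 Ma: the Orosirian.
The third oldest is A at 1438 Ma; separation = |1812 − 1438| = 374 Myr.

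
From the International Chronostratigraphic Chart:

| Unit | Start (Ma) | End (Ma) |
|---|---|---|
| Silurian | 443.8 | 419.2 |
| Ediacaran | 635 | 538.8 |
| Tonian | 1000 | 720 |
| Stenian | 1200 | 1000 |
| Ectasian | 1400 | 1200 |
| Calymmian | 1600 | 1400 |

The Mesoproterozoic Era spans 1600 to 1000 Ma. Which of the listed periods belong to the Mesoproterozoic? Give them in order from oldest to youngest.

Calymmian, Ectasian, Stenian

Periods with both bounds inside 1600–1000 Ma: Calymmian (1600–1400), Ectasian (1400–1200), Stenian (1200–1000).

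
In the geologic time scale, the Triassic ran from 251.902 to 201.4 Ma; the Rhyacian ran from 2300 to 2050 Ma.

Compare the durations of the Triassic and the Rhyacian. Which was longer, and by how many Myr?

Rhyacian, by 199.498 million years

Triassic: 251.902 − 201.4 = 50.502 Myr.
Rhyacian: 2300 − 2050 = 250 Myr.
Difference: 250 − 50.502 = 199.498 Myr, so the Rhyacian was longer.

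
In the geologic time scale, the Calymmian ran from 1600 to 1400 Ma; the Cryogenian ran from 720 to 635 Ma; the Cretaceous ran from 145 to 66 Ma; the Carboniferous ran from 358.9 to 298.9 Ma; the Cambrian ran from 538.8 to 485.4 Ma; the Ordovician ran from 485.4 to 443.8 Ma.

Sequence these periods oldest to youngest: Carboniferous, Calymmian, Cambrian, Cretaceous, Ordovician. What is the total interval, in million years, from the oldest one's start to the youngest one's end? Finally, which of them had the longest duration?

Calymmian → Cambrian → Ordovician → Carboniferous → Cretaceous; total span 1534 Myr; longest is Calymmian

Start ages (Ma): Calymmian 1600, Cambrian 538.8, Ordovician 485.4, Carboniferous 358.9, Cretaceous 145.
Ordered oldest to youngest: Calymmian, Cambrian, Ordovician, Carboniferous, Cretaceous.
Span = 1600 − 66 = 1534 Myr.
Durations: Carboniferous 60, Ordovician 41.6, Calymmian 200, Cambrian 53.4, Cretaceous 79 → longest is Calymmian (200 Myr).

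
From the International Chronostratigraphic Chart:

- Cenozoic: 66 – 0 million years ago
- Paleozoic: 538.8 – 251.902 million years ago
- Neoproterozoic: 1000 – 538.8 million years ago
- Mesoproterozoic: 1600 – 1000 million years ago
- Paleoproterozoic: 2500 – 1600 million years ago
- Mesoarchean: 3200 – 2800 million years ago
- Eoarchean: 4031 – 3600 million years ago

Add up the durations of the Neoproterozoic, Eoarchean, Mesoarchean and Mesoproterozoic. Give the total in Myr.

1892.2 million years

Each duration: Neoproterozoic = 461.2; Eoarchean = 431; Mesoarchean = 400; Mesoproterozoic = 600.
Sum: 461.2 + 431 + 400 + 600 = 1892.2 Myr.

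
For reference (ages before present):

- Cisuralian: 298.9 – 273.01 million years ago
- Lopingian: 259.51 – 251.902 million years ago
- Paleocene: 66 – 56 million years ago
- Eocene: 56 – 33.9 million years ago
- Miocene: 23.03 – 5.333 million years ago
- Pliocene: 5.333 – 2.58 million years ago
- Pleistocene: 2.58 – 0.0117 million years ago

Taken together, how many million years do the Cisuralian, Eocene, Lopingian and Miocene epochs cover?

73.295 million years

Duration is start − end for each: (298.9 − 273.01) + (56 − 33.9) + (259.51 − 251.902) + (23.03 − 5.333).
That is 25.89 + 22.1 + 7.608 + 17.697, which totals 73.295 million years.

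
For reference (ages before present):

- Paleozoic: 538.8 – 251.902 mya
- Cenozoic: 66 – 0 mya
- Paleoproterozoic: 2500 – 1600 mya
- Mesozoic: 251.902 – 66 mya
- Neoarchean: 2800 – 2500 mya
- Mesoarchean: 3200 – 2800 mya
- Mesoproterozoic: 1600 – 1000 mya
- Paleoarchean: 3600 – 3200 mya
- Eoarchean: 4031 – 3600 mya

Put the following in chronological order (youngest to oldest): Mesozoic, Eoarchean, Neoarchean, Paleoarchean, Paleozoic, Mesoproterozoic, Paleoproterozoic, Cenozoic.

Cenozoic, Mesozoic, Paleozoic, Mesoproterozoic, Paleoproterozoic, Neoarchean, Paleoarchean, Eoarchean

Sorting by start age (ascending Ma, since larger Ma = older): Cenozoic began 66, Mesozoic began 251.902, Paleozoic began 538.8, Mesoproterozoic began 1600, Paleoproterozoic began 2500, Neoarchean began 2800, Paleoarchean began 3600, Eoarchean began 4031.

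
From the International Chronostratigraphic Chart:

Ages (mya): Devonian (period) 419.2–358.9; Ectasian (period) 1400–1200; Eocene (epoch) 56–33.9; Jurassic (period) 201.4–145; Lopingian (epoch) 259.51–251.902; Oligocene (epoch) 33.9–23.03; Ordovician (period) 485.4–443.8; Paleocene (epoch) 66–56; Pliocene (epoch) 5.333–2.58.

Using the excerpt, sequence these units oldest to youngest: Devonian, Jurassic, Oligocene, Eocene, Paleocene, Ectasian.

Ectasian, then Devonian, then Jurassic, then Paleocene, then Eocene, then Oligocene

Read off each span (Ma): Devonian 419.2–358.9; Jurassic 201.4–145; Oligocene 33.9–23.03; Eocene 56–33.9; Paleocene 66–56; Ectasian 1400–1200.
Larger Ma is older, so oldest→youngest is Ectasian, Devonian, Jurassic, Paleocene, Eocene, Oligocene.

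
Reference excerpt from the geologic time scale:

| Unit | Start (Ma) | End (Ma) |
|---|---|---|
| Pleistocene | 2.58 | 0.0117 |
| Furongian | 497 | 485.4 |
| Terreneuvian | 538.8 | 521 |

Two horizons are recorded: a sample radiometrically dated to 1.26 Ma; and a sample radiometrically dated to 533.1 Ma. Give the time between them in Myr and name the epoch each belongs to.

531.84 million years apart; the first in the Pleistocene, the second in the Terreneuvian

Elapsed time: 533.1 − 1.26 = 531.84 Myr.
1.26 Ma lies within 2.58–0.0117 Ma: Pleistocene.
533.1 Ma lies within 538.8–521 Ma: Terreneuvian.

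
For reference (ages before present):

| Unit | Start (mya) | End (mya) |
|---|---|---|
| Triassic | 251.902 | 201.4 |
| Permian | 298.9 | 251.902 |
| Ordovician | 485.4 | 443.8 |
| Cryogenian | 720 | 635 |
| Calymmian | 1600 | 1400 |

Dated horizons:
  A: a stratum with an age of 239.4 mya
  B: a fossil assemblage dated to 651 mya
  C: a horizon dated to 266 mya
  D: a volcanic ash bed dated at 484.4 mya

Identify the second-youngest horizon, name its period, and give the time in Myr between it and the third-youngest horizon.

C, in the Permian; 218.4 million years to D

Sorted youngest-first by Ma: A (239.4), C (266), D (484.4), B (651).
The second youngest is C at 266 Ma, which lies in 298.9–251.902 Ma: the Permian.
The third youngest is D at 484.4 Ma; separation = |266 − 484.4| = 218.4 Myr.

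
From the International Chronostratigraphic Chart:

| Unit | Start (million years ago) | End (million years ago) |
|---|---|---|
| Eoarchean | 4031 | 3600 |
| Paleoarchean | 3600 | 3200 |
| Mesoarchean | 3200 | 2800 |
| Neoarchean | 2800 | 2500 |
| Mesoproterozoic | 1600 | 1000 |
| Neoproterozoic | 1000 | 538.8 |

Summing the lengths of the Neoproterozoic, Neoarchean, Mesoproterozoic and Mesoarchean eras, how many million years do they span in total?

1761.2 million years

Duration is start − end for each: (1000 − 538.8) + (2800 − 2500) + (1600 − 1000) + (3200 − 2800).
That is 461.2 + 300 + 600 + 400, which totals 1761.2 million years.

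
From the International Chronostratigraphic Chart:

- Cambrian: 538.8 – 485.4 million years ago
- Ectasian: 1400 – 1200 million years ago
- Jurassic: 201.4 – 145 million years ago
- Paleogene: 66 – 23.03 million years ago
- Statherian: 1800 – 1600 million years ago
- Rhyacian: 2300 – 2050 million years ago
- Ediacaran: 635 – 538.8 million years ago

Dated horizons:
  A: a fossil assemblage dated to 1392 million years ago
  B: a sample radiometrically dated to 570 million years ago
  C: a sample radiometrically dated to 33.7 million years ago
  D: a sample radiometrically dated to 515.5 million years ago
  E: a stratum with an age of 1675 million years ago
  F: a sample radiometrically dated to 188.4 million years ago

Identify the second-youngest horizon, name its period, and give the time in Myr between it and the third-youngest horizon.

Smaller Ma means younger, so youngest first: C 33.7 < F 188.4 < D 515.5 < B 570 < A 1392 < E 1675.
Counting 2 along gives F (188.4 Ma); the excerpt puts that inside the Jurassic, 201.4–145 Ma.
Next in line is D (515.5 Ma), and 515.5 − 188.4 = 327.1 Myr.

F, in the Jurassic; 327.1 million years to D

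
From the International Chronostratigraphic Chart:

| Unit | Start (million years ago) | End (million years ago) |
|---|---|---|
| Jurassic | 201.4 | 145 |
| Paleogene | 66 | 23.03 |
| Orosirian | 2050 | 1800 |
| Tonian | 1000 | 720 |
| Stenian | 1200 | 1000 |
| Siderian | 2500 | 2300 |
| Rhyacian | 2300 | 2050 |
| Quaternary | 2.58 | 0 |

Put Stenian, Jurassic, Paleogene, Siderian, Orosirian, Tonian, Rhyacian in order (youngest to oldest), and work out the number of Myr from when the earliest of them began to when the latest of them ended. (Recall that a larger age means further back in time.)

From the excerpt: Stenian 1200–1000; Jurassic 201.4–145; Paleogene 66–23.03; Siderian 2500–2300; Orosirian 2050–1800; Tonian 1000–720; Rhyacian 2300–2050 (Ma).
Larger Ma is earlier, so the oldest is Siderian and the youngest is Paleogene; youngest to oldest: Paleogene, Jurassic, Tonian, Stenian, Orosirian, Rhyacian, Siderian.
Oldest start 2500 minus youngest end 23.03 gives 2476.97 Myr overall.

Paleogene, Jurassic, Tonian, Stenian, Orosirian, Rhyacian, Siderian; total span 2476.97 Myr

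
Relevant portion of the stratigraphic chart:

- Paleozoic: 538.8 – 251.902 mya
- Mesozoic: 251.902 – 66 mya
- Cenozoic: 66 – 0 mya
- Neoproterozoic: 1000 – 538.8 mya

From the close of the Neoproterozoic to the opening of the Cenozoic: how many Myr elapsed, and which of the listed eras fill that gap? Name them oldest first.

The Neoproterozoic closes at 538.8 Ma and the Cenozoic opens at 66 Ma, so the interval is 538.8 − 66 = 472.8 Myr.
An era fits inside if it starts at or after 538.8 Ma and ends at or before 66 Ma; oldest first that gives Paleozoic, Mesozoic.

472.8 million years; Paleozoic, Mesozoic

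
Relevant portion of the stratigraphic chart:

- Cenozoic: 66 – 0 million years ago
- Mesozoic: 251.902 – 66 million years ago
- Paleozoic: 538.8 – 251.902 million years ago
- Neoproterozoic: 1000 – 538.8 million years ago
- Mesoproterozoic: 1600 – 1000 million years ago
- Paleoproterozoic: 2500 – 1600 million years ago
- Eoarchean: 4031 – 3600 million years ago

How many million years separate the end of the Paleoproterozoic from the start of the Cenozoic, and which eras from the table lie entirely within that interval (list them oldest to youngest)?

End of Paleoproterozoic = 1600 Ma; start of Cenozoic = 66 Ma.
Gap = 1600 − 66 = 1534 Myr.
Eras wholly inside 1600–66 Ma: Mesoproterozoic (1600–1000), Neoproterozoic (1000–538.8), Paleozoic (538.8–251.902), Mesozoic (251.902–66).

1534 million years; Mesoproterozoic, Neoproterozoic, Paleozoic, Mesozoic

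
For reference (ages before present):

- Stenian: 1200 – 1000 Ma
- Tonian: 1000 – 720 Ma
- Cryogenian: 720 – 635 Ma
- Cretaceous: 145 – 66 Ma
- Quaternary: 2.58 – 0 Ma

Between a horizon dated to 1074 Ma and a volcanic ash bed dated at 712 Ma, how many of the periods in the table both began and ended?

1

1074 Ma sits inside the Stenian (1200–1000) and 712 Ma inside the Cryogenian (720–635); neither of those is wholly between the two dates.
The listed periods lying completely between them are Tonian — 1 in all.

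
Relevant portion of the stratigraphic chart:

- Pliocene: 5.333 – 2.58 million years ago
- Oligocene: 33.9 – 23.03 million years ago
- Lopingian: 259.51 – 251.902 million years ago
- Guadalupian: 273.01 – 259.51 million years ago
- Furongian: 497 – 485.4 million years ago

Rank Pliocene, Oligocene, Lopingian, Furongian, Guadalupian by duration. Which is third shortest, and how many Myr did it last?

Start − end for each: Pliocene 5.333 − 2.58 = 2.753; Oligocene 33.9 − 23.03 = 10.87; Lopingian 259.51 − 251.902 = 7.608; Furongian 497 − 485.4 = 11.6; Guadalupian 273.01 − 259.51 = 13.5.
Ranking these from shortest: Pliocene < Lopingian < Oligocene < Furongian < Guadalupian.
Position 3 in that ranking is Oligocene, which lasted 10.87 Myr.

Oligocene, 10.87 million years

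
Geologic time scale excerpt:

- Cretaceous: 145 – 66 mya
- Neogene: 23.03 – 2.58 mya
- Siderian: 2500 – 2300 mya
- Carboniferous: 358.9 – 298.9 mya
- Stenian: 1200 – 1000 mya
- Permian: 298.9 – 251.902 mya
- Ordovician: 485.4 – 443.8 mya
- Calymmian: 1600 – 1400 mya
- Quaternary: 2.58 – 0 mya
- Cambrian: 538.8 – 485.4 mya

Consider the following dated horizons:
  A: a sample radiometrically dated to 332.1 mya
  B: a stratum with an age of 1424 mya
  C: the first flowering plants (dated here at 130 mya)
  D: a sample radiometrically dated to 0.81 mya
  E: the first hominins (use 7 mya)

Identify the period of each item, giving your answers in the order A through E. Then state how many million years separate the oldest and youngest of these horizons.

A — Carboniferous; B — Calymmian; C — Cretaceous; D — Quaternary; E — Neogene; span 1423.19 million years

A: 332.1 Ma lies in 358.9–298.9 Ma, so Carboniferous.
B: 1424 Ma lies in 1600–1400 Ma, so Calymmian.
C: 130 Ma lies in 145–66 Ma, so Cretaceous.
D: 0.81 Ma lies in 2.58–0 Ma, so Quaternary.
E: 7 Ma lies in 23.03–2.58 Ma, so Neogene.
Oldest = 1424 Ma, youngest = 0.81 Ma → span 1423.19 Myr.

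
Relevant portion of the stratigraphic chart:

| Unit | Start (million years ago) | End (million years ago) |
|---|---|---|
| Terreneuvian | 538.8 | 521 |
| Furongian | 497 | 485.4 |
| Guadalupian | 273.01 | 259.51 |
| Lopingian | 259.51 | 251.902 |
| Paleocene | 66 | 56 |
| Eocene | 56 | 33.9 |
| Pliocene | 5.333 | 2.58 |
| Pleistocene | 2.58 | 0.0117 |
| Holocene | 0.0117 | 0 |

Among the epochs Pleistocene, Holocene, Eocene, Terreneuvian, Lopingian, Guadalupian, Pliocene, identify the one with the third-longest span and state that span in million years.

Start − end for each: Pleistocene 2.58 − 0.0117 = 2.5683; Holocene 0.0117 − 0 = 0.0117; Eocene 56 − 33.9 = 22.1; Terreneuvian 538.8 − 521 = 17.8; Lopingian 259.51 − 251.902 = 7.608; Guadalupian 273.01 − 259.51 = 13.5; Pliocene 5.333 − 2.58 = 2.753.
Ranking these from longest: Eocene > Terreneuvian > Guadalupian > Lopingian > Pliocene > Pleistocene > Holocene.
Position 3 in that ranking is Guadalupian, which lasted 13.5 Myr.

Guadalupian, 13.5 million years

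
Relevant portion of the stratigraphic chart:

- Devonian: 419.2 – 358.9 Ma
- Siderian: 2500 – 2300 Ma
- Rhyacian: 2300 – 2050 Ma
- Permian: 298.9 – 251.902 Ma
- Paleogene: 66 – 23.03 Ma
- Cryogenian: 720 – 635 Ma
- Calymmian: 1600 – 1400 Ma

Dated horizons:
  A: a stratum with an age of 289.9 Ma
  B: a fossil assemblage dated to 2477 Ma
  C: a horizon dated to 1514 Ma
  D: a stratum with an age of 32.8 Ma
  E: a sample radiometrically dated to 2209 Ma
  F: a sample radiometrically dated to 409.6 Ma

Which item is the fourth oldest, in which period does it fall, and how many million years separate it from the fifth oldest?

Sorted oldest-first by Ma: B (2477), E (2209), C (1514), F (409.6), A (289.9), D (32.8).
The fourth oldest is F at 409.6 Ma, which lies in 419.2–358.9 Ma: the Devonian.
The fifth oldest is A at 289.9 Ma; separation = |409.6 − 289.9| = 119.7 Myr.

F, in the Devonian; 119.7 million years to A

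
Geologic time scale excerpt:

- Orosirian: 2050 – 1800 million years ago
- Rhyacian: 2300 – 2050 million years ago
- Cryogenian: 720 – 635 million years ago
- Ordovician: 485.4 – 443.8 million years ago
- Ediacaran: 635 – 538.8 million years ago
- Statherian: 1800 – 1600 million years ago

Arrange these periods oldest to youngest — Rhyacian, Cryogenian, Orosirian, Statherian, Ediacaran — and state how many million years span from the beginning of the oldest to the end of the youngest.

Rhyacian → Orosirian → Statherian → Cryogenian → Ediacaran; total span 1761.2 Myr

From the excerpt: Rhyacian 2300–2050; Cryogenian 720–635; Orosirian 2050–1800; Statherian 1800–1600; Ediacaran 635–538.8 (Ma).
Larger Ma is earlier, so the oldest is Rhyacian and the youngest is Ediacaran; oldest to youngest: Rhyacian, Orosirian, Statherian, Cryogenian, Ediacaran.
Oldest start 2300 minus youngest end 538.8 gives 1761.2 Myr overall.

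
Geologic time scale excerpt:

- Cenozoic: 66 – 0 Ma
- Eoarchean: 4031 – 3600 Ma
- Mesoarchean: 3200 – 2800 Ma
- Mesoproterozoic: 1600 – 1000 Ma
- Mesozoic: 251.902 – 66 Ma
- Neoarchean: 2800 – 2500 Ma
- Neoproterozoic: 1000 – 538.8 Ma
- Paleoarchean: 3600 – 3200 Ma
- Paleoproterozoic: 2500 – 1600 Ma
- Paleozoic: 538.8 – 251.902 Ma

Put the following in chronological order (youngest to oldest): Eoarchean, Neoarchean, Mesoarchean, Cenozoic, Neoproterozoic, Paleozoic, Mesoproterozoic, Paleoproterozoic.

Cenozoic → Paleozoic → Neoproterozoic → Mesoproterozoic → Paleoproterozoic → Neoarchean → Mesoarchean → Eoarchean

Sorting by start age (ascending Ma, since larger Ma = older): Cenozoic began 66, Paleozoic began 538.8, Neoproterozoic began 1000, Mesoproterozoic began 1600, Paleoproterozoic began 2500, Neoarchean began 2800, Mesoarchean began 3200, Eoarchean began 4031.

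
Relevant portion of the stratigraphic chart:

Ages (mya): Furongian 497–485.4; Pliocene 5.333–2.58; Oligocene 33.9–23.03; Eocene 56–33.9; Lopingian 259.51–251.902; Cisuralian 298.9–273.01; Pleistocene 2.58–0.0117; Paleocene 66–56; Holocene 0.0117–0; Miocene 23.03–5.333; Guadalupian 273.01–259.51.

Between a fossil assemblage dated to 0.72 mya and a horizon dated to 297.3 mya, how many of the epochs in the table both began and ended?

297.3 Ma sits inside the Cisuralian (298.9–273.01) and 0.72 Ma inside the Pleistocene (2.58–0.0117); neither of those is wholly between the two dates.
The listed epochs lying completely between them are Guadalupian, Lopingian, Paleocene, Eocene, Oligocene, Miocene, Pliocene — 7 in all.

7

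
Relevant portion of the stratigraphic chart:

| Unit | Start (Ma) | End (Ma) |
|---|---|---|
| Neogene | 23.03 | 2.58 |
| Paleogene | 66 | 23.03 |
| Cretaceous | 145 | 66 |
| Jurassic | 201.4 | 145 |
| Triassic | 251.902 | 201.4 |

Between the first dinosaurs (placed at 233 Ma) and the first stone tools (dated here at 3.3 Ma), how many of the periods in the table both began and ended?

233 Ma sits inside the Triassic (251.902–201.4) and 3.3 Ma inside the Neogene (23.03–2.58); neither of those is wholly between the two dates.
The listed periods lying completely between them are Jurassic, Cretaceous, Paleogene — 3 in all.

3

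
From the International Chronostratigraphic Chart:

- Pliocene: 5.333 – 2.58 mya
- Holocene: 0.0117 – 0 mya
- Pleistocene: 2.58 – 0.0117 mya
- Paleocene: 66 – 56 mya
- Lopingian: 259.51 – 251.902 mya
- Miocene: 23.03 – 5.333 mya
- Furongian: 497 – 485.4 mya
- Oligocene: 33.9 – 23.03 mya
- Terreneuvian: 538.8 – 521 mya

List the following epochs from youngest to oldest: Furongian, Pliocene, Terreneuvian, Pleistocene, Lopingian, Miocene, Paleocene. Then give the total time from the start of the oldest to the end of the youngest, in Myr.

Pleistocene → Pliocene → Miocene → Paleocene → Lopingian → Furongian → Terreneuvian; total span 538.7883 Myr

Start ages (Ma): Terreneuvian 538.8, Furongian 497, Lopingian 259.51, Paleocene 66, Miocene 23.03, Pliocene 5.333, Pleistocene 2.58.
Ordered youngest to oldest: Pleistocene, Pliocene, Miocene, Paleocene, Lopingian, Furongian, Terreneuvian.
Span = 538.8 − 0.0117 = 538.7883 Myr.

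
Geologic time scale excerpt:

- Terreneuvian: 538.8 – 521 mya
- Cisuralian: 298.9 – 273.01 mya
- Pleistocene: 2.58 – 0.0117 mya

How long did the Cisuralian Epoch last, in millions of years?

25.89 million years

298.9 − 273.01 = 25.89 million years.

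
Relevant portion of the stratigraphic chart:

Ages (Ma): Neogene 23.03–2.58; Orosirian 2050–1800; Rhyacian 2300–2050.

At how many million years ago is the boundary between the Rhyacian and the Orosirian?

2050 Ma

The Rhyacian ends and the Orosirian begins at 2050 Ma.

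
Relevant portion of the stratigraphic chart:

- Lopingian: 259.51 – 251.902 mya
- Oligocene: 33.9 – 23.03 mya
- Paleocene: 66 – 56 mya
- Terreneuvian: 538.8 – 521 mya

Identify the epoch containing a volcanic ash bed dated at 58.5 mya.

58.5 Ma lies between 66 and 56 Ma, so it falls in the Paleocene.

Paleocene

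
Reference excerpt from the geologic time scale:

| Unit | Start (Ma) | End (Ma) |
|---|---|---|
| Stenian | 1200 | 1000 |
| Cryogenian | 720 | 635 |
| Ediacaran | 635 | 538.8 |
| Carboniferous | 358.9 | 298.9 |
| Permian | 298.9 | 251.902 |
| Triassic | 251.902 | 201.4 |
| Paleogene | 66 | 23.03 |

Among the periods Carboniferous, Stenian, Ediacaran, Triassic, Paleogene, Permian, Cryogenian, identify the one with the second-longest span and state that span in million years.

Start − end for each: Carboniferous 358.9 − 298.9 = 60; Stenian 1200 − 1000 = 200; Ediacaran 635 − 538.8 = 96.2; Triassic 251.902 − 201.4 = 50.502; Paleogene 66 − 23.03 = 42.97; Permian 298.9 − 251.902 = 46.998; Cryogenian 720 − 635 = 85.
Ranking these from longest: Stenian > Ediacaran > Cryogenian > Carboniferous > Triassic > Permian > Paleogene.
Position 2 in that ranking is Ediacaran, which lasted 96.2 Myr.

Ediacaran, 96.2 million years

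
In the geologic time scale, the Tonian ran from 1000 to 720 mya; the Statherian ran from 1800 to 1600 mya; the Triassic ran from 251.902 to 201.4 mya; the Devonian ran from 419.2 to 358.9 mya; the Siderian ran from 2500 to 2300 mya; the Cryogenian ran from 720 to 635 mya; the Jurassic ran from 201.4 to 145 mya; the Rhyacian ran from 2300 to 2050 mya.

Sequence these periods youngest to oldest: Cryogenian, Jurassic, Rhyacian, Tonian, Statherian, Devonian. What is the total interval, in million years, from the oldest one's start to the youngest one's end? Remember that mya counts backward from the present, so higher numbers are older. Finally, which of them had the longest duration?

Start ages (Ma): Rhyacian 2300, Statherian 1800, Tonian 1000, Cryogenian 720, Devonian 419.2, Jurassic 201.4.
Ordered youngest to oldest: Jurassic, Devonian, Cryogenian, Tonian, Statherian, Rhyacian.
Span = 2300 − 145 = 2155 Myr.
Durations: Devonian 60.3, Rhyacian 250, Cryogenian 85, Jurassic 56.4, Tonian 280, Statherian 200 → longest is Tonian (280 Myr).

Jurassic → Devonian → Cryogenian → Tonian → Statherian → Rhyacian; total span 2155 Myr; longest is Tonian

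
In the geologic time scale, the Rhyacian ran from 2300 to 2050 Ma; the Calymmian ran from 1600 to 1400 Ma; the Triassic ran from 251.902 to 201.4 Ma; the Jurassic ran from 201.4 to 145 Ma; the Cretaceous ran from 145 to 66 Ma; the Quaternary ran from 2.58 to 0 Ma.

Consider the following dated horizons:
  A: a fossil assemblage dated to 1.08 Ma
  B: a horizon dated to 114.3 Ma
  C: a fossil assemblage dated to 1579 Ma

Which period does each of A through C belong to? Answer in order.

A — Quaternary; B — Cretaceous; C — Calymmian

A: 1.08 Ma lies in 2.58–0 Ma, so Quaternary.
B: 114.3 Ma lies in 145–66 Ma, so Cretaceous.
C: 1579 Ma lies in 1600–1400 Ma, so Calymmian.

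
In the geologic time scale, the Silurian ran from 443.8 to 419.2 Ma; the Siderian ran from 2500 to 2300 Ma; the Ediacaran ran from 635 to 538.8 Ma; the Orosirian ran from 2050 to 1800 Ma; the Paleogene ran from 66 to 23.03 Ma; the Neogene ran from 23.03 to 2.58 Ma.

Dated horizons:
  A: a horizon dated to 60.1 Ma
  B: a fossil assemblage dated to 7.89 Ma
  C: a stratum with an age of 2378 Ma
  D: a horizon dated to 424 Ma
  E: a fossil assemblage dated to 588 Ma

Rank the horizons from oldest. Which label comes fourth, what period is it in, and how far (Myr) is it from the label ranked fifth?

A, in the Paleogene; 52.21 million years to B

Sorted oldest-first by Ma: C (2378), E (588), D (424), A (60.1), B (7.89).
The fourth oldest is A at 60.1 Ma, which lies in 66–23.03 Ma: the Paleogene.
The fifth oldest is B at 7.89 Ma; separation = |60.1 − 7.89| = 52.21 Myr.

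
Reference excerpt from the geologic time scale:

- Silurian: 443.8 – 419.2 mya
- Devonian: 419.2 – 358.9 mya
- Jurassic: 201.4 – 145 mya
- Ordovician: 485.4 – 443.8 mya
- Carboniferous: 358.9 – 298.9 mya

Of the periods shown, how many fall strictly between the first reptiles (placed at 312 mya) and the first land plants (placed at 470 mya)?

2

The older date is 470 Ma and the younger is 312 Ma.
Periods with start < 470 and end > 312 Ma: Silurian (443.8–419.2), Devonian (419.2–358.9).
That is 2 complete periods.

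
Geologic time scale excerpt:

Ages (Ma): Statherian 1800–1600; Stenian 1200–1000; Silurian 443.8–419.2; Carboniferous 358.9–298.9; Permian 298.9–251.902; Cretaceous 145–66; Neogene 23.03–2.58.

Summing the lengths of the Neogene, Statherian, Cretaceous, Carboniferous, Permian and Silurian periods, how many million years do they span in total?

Duration is start − end for each: (23.03 − 2.58) + (1800 − 1600) + (145 − 66) + (358.9 − 298.9) + (298.9 − 251.902) + (443.8 − 419.2).
That is 20.45 + 200 + 79 + 60 + 46.998 + 24.6, which totals 431.048 million years.

431.048 million years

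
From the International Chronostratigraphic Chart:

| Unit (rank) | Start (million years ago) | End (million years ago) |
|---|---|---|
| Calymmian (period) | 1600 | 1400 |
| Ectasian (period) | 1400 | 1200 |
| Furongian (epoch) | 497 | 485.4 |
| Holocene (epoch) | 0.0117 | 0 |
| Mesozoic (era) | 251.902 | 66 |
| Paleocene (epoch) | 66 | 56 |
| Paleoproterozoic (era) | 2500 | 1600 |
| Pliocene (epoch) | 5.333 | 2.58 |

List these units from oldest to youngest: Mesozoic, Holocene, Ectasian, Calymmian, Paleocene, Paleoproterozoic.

Paleoproterozoic, then Calymmian, then Ectasian, then Mesozoic, then Paleocene, then Holocene

The oldest of these is Paleoproterozoic (starts 2500 Ma) and the youngest is Holocene (ends 0 Ma).
In between, by decreasing start age: Calymmian (1600), Ectasian (1400), Mesozoic (251.902), Paleocene (66).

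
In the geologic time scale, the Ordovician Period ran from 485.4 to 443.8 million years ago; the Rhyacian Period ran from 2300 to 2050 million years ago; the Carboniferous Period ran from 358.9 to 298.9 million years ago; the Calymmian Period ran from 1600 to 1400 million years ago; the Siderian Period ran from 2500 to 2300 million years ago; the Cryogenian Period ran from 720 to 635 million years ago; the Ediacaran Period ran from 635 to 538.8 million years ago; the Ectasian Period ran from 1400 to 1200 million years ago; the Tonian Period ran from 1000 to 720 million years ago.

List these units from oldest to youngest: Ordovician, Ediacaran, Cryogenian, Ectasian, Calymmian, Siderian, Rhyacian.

Read off each span (Ma): Ordovician 485.4–443.8; Ediacaran 635–538.8; Cryogenian 720–635; Ectasian 1400–1200; Calymmian 1600–1400; Siderian 2500–2300; Rhyacian 2300–2050.
Larger Ma is older, so oldest→youngest is Siderian, Rhyacian, Calymmian, Ectasian, Cryogenian, Ediacaran, Ordovician.

Siderian, then Rhyacian, then Calymmian, then Ectasian, then Cryogenian, then Ediacaran, then Ordovician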